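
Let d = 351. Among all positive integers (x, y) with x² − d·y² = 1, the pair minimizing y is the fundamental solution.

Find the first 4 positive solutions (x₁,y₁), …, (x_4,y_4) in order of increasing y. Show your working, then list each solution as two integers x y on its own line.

62425 3332
7793761249 416000200
973051091875225 51937624966668
121485428812828080001 6484412476672499600

√351 = [18; 1,2,1,3,2,2,2,3,1,2,1,36, …], period ℓ=12 (even) → k=11
step 0: (18, 1)  from 18·(1,0) + (0,1)
step 1: (19, 1)  from 1·(18,1) + (1,0)
…
step 3: (75, 4)  from 1·(56,3) + (19,1)
step 4: (281, 15)  from 3·(75,4) + (56,3)
step 5: (637, 34)  from 2·(281,15) + (75,4)
step 6: (1555, 83)  from 2·(637,34) + (281,15)
…
step 9: (16543, 883)  from 1·(12796,683) + (3747,200)
step 10: (45882, 2449)  from 2·(16543,883) + (12796,683)
step 11: (62425, 3332)  from 1·(45882,2449) + (16543,883)
fundamental: x₁=62425, y₁=3332  (since 3896880625 − 351·11102224 = 1)
(62425+3332√351)^2 = 7793761249 + 416000200√351
(62425+3332√351)^3 = 973051091875225 + 51937624966668√351
(62425+3332√351)^4 = 121485428812828080001 + 6484412476672499600√351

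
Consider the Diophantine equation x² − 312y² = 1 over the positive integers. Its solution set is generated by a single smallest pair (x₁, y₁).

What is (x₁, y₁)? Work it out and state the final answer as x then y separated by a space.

53 3

√312 = [17; 1,1,1,34, …], period ℓ=4 (even) → k=3
a_0=17:  p_0=17·1+0=17,  q_0=17·0+1=1
…
a_2=1:  p_2=1·18+17=35,  q_2=1·1+1=2
a_3=1:  p_3=1·35+18=53,  q_3=1·2+1=3
(x₁, y₁) = (53, 3);  53² − 312·3² = 1 ✓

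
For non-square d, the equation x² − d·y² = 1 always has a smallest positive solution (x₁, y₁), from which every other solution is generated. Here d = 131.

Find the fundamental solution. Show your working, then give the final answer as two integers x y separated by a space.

√131 = [11; 2,4,11,4,2,22, …], period ℓ=6 (even) → k=5
i=0: a=11 ⇒ p=11, q=1
i=1: a=2 ⇒ p=23, q=2
i=2: a=4 ⇒ p=103, q=9
…
i=4: a=4 ⇒ p=4727, q=413
i=5: a=2 ⇒ p=10610, q=927
(x₁, y₁) = (10610, 927);  10610² − 131·927² = 1 ✓

10610 927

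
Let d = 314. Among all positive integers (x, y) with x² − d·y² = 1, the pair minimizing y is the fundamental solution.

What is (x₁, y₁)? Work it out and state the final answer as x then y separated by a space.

392499 22150

[17; 1,2,1,1,2,1,34] for √314; ℓ=7 ⇒ convergent index 13
a_0=17:  p_0=17·1+0=17,  q_0=17·0+1=1
…
a_2=2:  p_2=2·18+17=53,  q_2=2·1+1=3
…
a_4=1:  p_4=1·71+53=124,  q_4=1·4+3=7
…
a_12=2:  p_12=2·109882+62853=282617,  q_12=2·6201+3547=15949
a_13=1:  p_13=1·282617+109882=392499,  q_13=1·15949+6201=22150
→ (392499, 22150).  Check: 392499²=154055465001, 314·22150²=154055465000, difference 1.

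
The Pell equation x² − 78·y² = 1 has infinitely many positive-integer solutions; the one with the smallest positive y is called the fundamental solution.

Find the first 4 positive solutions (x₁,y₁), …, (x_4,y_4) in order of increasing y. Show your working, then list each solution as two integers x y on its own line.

d=78: √d = [8; 1,4,1,16] (ℓ=4, even), read p_3/q_3
step 0: (8, 1)  from 8·(1,0) + (0,1)
step 1: (9, 1)  from 1·(8,1) + (1,0)
step 2: (44, 5)  from 4·(9,1) + (8,1)
step 3: (53, 6)  from 1·(44,5) + (9,1)
→ (53, 6).  Check: 53²=2809, 78·6²=2808, difference 1.
k=2:  x_2 = 53·53+78·6·6 = 5617,  y_2 = 53·6+6·53 = 636
k=3:  x_3 = 53·5617+78·6·636 = 595349,  y_3 = 53·636+6·5617 = 67410
k=4:  x_4 = 53·595349+78·6·67410 = 63101377,  y_4 = 53·67410+6·595349 = 7144824

53 6
5617 636
595349 67410
63101377 7144824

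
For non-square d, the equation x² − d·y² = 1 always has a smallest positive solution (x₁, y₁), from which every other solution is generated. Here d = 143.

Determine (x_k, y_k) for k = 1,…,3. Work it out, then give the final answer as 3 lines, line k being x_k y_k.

12 1
287 24
6876 575

d=143: √d = [11; 1,22] (ℓ=2, even), read p_1/q_1
k=0  a_k=11  p_k/q_k = 11/1
k=1  a_k=1  p_k/q_k = 12/1
fundamental: x₁=12, y₁=1  (since 144 − 143·1 = 1)
n=2: (12,1)∘(12,1) = (12·12+143·1·1, 12·1+1·12) = (287,24)
n=3: (287,24)∘(12,1) = (12·287+143·1·24, 12·24+1·287) = (6876,575)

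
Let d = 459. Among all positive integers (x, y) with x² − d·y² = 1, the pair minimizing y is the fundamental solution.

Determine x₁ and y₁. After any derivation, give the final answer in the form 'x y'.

499850 23331

d=459: √d = [21; 2,2,1,4,21,4,1,2,2,42] (ℓ=10, even), read p_9/q_9
i=0: a=21 ⇒ p=21, q=1
…
i=2: a=2 ⇒ p=107, q=5
…
i=4: a=4 ⇒ p=707, q=33
i=5: a=21 ⇒ p=14997, q=700
…
i=8: a=2 ⇒ p=212079, q=9899
i=9: a=2 ⇒ p=499850, q=23331
→ (499850, 23331).  Check: 499850²=249850022500, 459·23331²=249850022499, difference 1.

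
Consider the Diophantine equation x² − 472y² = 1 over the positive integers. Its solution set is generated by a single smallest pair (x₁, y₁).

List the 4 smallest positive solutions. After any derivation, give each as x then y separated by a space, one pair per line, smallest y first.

√472 = [21; 1,2,1,1,1,…,2,1,42, …], period ℓ=14 (even) → k=13
a_0=21:  p_0=21·1+0=21,  q_0=21·0+1=1
a_1=1:  p_1=1·21+1=22,  q_1=1·1+0=1
…
a_8=4:  p_8=4·5779+1108=24224,  q_8=4·266+51=1115
…
a_12=2:  p_12=2·84230+54227=222687,  q_12=2·3877+2496=10250
a_13=1:  p_13=1·222687+84230=306917,  q_13=1·10250+3877=14127
(x₁, y₁) = (306917, 14127);  306917² − 472·14127² = 1 ✓
(x_2, y_2) = (306917·306917 + 472·14127·14127, 306917·14127 + 14127·306917) = (188396089777, 8671632918)
(x_3, y_3) = (306917·188396089777 + 472·14127·8671632918, 306917·8671632918 + 14127·188396089777) = (115643925371868101, 5322943120573485)
(x_4, y_4) = (306917·115643925371868101 + 472·14127·5322943120573485, 306917·5322943120573485 + 14127·115643925371868101) = (70986173286526887819457, 3267403467465432958572)

306917 14127
188396089777 8671632918
115643925371868101 5322943120573485
70986173286526887819457 3267403467465432958572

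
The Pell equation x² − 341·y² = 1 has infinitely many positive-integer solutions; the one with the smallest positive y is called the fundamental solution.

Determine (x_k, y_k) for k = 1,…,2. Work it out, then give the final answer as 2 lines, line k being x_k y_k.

√341 → a₀=18, period (2,6,1,8,2,…,6,2,36); ℓ=14 even so k=13
i=0: a=18 ⇒ p=18, q=1
…
i=2: a=6 ⇒ p=240, q=13
…
i=4: a=8 ⇒ p=2456, q=133
i=5: a=2 ⇒ p=5189, q=281
…
i=7: a=2 ⇒ p=20479, q=1109
i=8: a=1 ⇒ p=28124, q=1523
i=9: a=2 ⇒ p=76727, q=4155
i=10: a=8 ⇒ p=641940, q=34763
i=11: a=1 ⇒ p=718667, q=38918
i=12: a=6 ⇒ p=4953942, q=268271
i=13: a=2 ⇒ p=10626551, q=575460
(x₁, y₁) = (10626551, 575460);  10626551² − 341·575460² = 1 ✓
(x_2, y_2) = (10626551·10626551 + 341·575460·575460, 10626551·575460 + 575460·10626551) = (225847172311201, 12230310076920)

10626551 575460
225847172311201 12230310076920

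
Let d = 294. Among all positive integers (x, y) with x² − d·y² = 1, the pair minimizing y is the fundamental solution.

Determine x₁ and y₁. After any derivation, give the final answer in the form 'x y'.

√294 → a₀=17, period (6,1,4,1,6,34); ℓ=6 even so k=5
step 0: (17, 1)  from 17·(1,0) + (0,1)
step 1: (103, 6)  from 6·(17,1) + (1,0)
step 2: (120, 7)  from 1·(103,6) + (17,1)
…
step 4: (703, 41)  from 1·(583,34) + (120,7)
step 5: (4801, 280)  from 6·(703,41) + (583,34)
fundamental: x₁=4801, y₁=280  (since 23049601 − 294·78400 = 1)

4801 280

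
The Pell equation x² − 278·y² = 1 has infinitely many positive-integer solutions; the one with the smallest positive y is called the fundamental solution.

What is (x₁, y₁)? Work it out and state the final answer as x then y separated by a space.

2501 150

d=278: √d = [16; 1,2,16,2,1,32] (ℓ=6, even), read p_5/q_5
i=0: a=16 ⇒ p=16, q=1
i=1: a=1 ⇒ p=17, q=1
i=2: a=2 ⇒ p=50, q=3
i=3: a=16 ⇒ p=817, q=49
i=4: a=2 ⇒ p=1684, q=101
i=5: a=1 ⇒ p=2501, q=150
fundamental: x₁=2501, y₁=150  (since 6255001 − 278·22500 = 1)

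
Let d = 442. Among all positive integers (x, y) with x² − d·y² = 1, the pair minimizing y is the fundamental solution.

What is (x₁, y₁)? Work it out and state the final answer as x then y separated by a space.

[21; 42] for √442; ℓ=1 ⇒ convergent index 1
k=0  a_k=21  p_k/q_k = 21/1
k=1  a_k=42  p_k/q_k = 883/42
fundamental: x₁=883, y₁=42  (since 779689 − 442·1764 = 1)

883 42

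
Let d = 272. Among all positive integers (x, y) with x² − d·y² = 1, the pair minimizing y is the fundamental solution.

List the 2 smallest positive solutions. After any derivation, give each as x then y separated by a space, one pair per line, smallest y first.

[16; 2,32] for √272; ℓ=2 ⇒ convergent index 1
a_0=16:  p_0=16·1+0=16,  q_0=16·0+1=1
a_1=2:  p_1=2·16+1=33,  q_1=2·1+0=2
→ (33, 2).  Check: 33²=1089, 272·2²=1088, difference 1.
k=2:  x_2 = 33·33+272·2·2 = 2177,  y_2 = 33·2+2·33 = 132

33 2
2177 132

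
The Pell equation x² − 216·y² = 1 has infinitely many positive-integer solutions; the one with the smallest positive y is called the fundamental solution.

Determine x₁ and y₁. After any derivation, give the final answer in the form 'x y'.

d=216: √d = [14; 1,2,3,2,1,28] (ℓ=6, even), read p_5/q_5
k=0  a_k=14  p_k/q_k = 14/1
…
k=4  a_k=2  p_k/q_k = 338/23
k=5  a_k=1  p_k/q_k = 485/33
→ (485, 33).  Check: 485²=235225, 216·33²=235224, difference 1.

485 33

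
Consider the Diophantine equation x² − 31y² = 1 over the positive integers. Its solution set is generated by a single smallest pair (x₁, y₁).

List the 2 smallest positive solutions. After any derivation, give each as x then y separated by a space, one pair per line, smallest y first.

√31 = [5; 1,1,3,5,3,1,1,10, …], period ℓ=8 (even) → k=7
step 0: (5, 1)  from 5·(1,0) + (0,1)
step 1: (6, 1)  from 1·(5,1) + (1,0)
step 2: (11, 2)  from 1·(6,1) + (5,1)
…
step 4: (206, 37)  from 5·(39,7) + (11,2)
step 5: (657, 118)  from 3·(206,37) + (39,7)
step 6: (863, 155)  from 1·(657,118) + (206,37)
step 7: (1520, 273)  from 1·(863,155) + (657,118)
(x₁, y₁) = (1520, 273);  1520² − 31·273² = 1 ✓
n=2: (1520,273)∘(1520,273) = (1520·1520+31·273·273, 1520·273+273·1520) = (4620799,829920)

1520 273
4620799 829920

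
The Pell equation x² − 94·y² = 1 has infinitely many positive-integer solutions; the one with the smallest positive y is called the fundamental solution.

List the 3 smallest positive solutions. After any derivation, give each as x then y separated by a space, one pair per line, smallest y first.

√94 = [9; 1,2,3,1,1,…,2,1,18, …], period ℓ=16 (even) → k=15
i=0: a=9 ⇒ p=9, q=1
…
i=2: a=2 ⇒ p=29, q=3
…
i=4: a=1 ⇒ p=126, q=13
i=5: a=1 ⇒ p=223, q=23
i=6: a=5 ⇒ p=1241, q=128
…
i=8: a=8 ⇒ p=12953, q=1336
i=9: a=1 ⇒ p=14417, q=1487
i=10: a=5 ⇒ p=85038, q=8771
i=11: a=1 ⇒ p=99455, q=10258
i=12: a=1 ⇒ p=184493, q=19029
i=13: a=3 ⇒ p=652934, q=67345
i=14: a=2 ⇒ p=1490361, q=153719
i=15: a=1 ⇒ p=2143295, q=221064
(x₁, y₁) = (2143295, 221064);  2143295² − 94·221064² = 1 ✓
(x_2, y_2) = (2143295·2143295 + 94·221064·221064, 2143295·221064 + 221064·2143295) = (9187426914049, 947610731760)
(x_3, y_3) = (2143295·9187426914049 + 94·221064·947610731760, 2143295·947610731760 + 221064·9187426914049) = (39382732335491159615, 4062018686654877336)

2143295 221064
9187426914049 947610731760
39382732335491159615 4062018686654877336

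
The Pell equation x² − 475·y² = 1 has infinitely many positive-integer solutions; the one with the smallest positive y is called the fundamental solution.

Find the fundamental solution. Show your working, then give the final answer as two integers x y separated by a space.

[21; 1,3,1,6,2,6,1,3,1,42] for √475; ℓ=10 ⇒ convergent index 9
a_0=21:  p_0=21·1+0=21,  q_0=21·0+1=1
…
a_2=3:  p_2=3·22+21=87,  q_2=3·1+1=4
…
a_4=6:  p_4=6·109+87=741,  q_4=6·5+4=34
…
a_7=1:  p_7=1·10287+1591=11878,  q_7=1·472+73=545
a_8=3:  p_8=3·11878+10287=45921,  q_8=3·545+472=2107
a_9=1:  p_9=1·45921+11878=57799,  q_9=1·2107+545=2652
fundamental: x₁=57799, y₁=2652  (since 3340724401 − 475·7033104 = 1)

57799 2652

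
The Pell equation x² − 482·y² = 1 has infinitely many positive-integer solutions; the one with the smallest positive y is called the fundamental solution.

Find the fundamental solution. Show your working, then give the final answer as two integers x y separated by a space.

483 22

√482 = [21; 1,20,1,42, …], period ℓ=4 (even) → k=3
k=0  a_k=21  p_k/q_k = 21/1
k=1  a_k=1  p_k/q_k = 22/1
k=2  a_k=20  p_k/q_k = 461/21
k=3  a_k=1  p_k/q_k = 483/22
(x₁, y₁) = (483, 22);  483² − 482·22² = 1 ✓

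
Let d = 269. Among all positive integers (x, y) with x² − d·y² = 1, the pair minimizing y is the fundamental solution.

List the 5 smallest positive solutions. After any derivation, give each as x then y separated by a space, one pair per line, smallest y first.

13449 820
361751201 22056360
9730383791049 593271970460
261727862849884801 15957829439376720
7039956045205817586249 429233695667083044100

[16; 2,2,32] for √269; ℓ=3 ⇒ convergent index 5
a_0=16:  p_0=16·1+0=16,  q_0=16·0+1=1
…
a_3=32:  p_3=32·82+33=2657,  q_3=32·5+2=162
a_4=2:  p_4=2·2657+82=5396,  q_4=2·162+5=329
a_5=2:  p_5=2·5396+2657=13449,  q_5=2·329+162=820
(x₁, y₁) = (13449, 820);  13449² − 269·820² = 1 ✓
k=2:  x_2 = 13449·13449+269·820·820 = 361751201,  y_2 = 13449·820+820·13449 = 22056360
k=3:  x_3 = 13449·361751201+269·820·22056360 = 9730383791049,  y_3 = 13449·22056360+820·361751201 = 593271970460
k=4:  x_4 = 13449·9730383791049+269·820·593271970460 = 261727862849884801,  y_4 = 13449·593271970460+820·9730383791049 = 15957829439376720
k=5:  x_5 = 13449·261727862849884801+269·820·15957829439376720 = 7039956045205817586249,  y_5 = 13449·15957829439376720+820·261727862849884801 = 429233695667083044100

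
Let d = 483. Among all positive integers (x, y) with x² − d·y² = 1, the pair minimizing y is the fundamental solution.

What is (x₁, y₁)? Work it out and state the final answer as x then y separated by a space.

22 1

√483 = [21; 1,42, …], period ℓ=2 (even) → k=1
a_0=21:  p_0=21·1+0=21,  q_0=21·0+1=1
a_1=1:  p_1=1·21+1=22,  q_1=1·1+0=1
→ (22, 1).  Check: 22²=484, 483·1²=483, difference 1.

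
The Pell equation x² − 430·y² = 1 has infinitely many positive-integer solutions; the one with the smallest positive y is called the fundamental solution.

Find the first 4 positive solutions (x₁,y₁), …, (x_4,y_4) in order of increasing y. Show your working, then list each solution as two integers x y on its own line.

2862251 138030
16384961574001 790153011060
93795745300289010251 4523232492118854090
536933931562978654798296001 25893253447598574322902120

[20; 1,2,1,3,1,…,2,1,40] for √430; ℓ=14 ⇒ convergent index 13
k=0  a_k=20  p_k/q_k = 20/1
k=1  a_k=1  p_k/q_k = 21/1
…
k=3  a_k=1  p_k/q_k = 83/4
…
k=5  a_k=1  p_k/q_k = 394/19
…
k=12  a_k=2  p_k/q_k = 2107880/101651
k=13  a_k=1  p_k/q_k = 2862251/138030
(x₁, y₁) = (2862251, 138030);  2862251² − 430·138030² = 1 ✓
n=2: (2862251,138030)∘(2862251,138030) = (2862251·2862251+430·138030·138030, 2862251·138030+138030·2862251) = (16384961574001,790153011060)
n=3: (16384961574001,790153011060)∘(2862251,138030) = (2862251·16384961574001+430·138030·790153011060, 2862251·790153011060+138030·16384961574001) = (93795745300289010251,4523232492118854090)
n=4: (93795745300289010251,4523232492118854090)∘(2862251,138030) = (2862251·93795745300289010251+430·138030·4523232492118854090, 2862251·4523232492118854090+138030·93795745300289010251) = (536933931562978654798296001,25893253447598574322902120)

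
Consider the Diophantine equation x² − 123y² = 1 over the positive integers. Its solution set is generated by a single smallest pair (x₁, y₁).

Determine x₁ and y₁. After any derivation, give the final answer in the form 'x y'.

122 11

√123 → a₀=11, period (11,22); ℓ=2 even so k=1
step 0: (11, 1)  from 11·(1,0) + (0,1)
step 1: (122, 11)  from 11·(11,1) + (1,0)
fundamental: x₁=122, y₁=11  (since 14884 − 123·121 = 1)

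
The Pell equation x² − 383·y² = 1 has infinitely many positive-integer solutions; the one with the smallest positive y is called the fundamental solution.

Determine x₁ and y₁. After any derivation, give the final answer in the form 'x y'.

d=383: √d = [19; 1,1,3,19,3,1,1,38] (ℓ=8, even), read p_7/q_7
a_0=19:  p_0=19·1+0=19,  q_0=19·0+1=1
a_1=1:  p_1=1·19+1=20,  q_1=1·1+0=1
a_2=1:  p_2=1·20+19=39,  q_2=1·1+1=2
a_3=3:  p_3=3·39+20=137,  q_3=3·2+1=7
a_4=19:  p_4=19·137+39=2642,  q_4=19·7+2=135
a_5=3:  p_5=3·2642+137=8063,  q_5=3·135+7=412
a_6=1:  p_6=1·8063+2642=10705,  q_6=1·412+135=547
a_7=1:  p_7=1·10705+8063=18768,  q_7=1·547+412=959
→ (18768, 959).  Check: 18768²=352237824, 383·959²=352237823, difference 1.

18768 959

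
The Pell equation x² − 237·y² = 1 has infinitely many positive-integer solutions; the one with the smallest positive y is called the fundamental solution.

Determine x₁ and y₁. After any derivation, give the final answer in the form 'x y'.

228151 14820

[15; 2,1,1,7,10,7,1,1,2,30] for √237; ℓ=10 ⇒ convergent index 9
k=0  a_k=15  p_k/q_k = 15/1
…
k=3  a_k=1  p_k/q_k = 77/5
k=4  a_k=7  p_k/q_k = 585/38
k=5  a_k=10  p_k/q_k = 5927/385
k=6  a_k=7  p_k/q_k = 42074/2733
…
k=8  a_k=1  p_k/q_k = 90075/5851
k=9  a_k=2  p_k/q_k = 228151/14820
fundamental: x₁=228151, y₁=14820  (since 52052878801 − 237·219632400 = 1)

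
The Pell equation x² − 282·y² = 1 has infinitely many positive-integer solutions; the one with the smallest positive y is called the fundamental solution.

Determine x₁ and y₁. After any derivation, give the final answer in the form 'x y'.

√282 → a₀=16, period (1,3,1,4,1,3,1,32); ℓ=8 even so k=7
a_0=16:  p_0=16·1+0=16,  q_0=16·0+1=1
a_1=1:  p_1=1·16+1=17,  q_1=1·1+0=1
a_2=3:  p_2=3·17+16=67,  q_2=3·1+1=4
a_3=1:  p_3=1·67+17=84,  q_3=1·4+1=5
a_4=4:  p_4=4·84+67=403,  q_4=4·5+4=24
…
a_6=3:  p_6=3·487+403=1864,  q_6=3·29+24=111
a_7=1:  p_7=1·1864+487=2351,  q_7=1·111+29=140
→ (2351, 140).  Check: 2351²=5527201, 282·140²=5527200, difference 1.

2351 140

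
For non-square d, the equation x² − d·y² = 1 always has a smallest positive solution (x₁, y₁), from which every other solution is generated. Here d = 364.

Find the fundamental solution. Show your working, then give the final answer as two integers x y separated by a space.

4954951 259710

[19; 12,1,2,3,1,8,1,3,2,1,12,38] for √364; ℓ=12 ⇒ convergent index 11
i=0: a=19 ⇒ p=19, q=1
i=1: a=12 ⇒ p=229, q=12
…
i=3: a=2 ⇒ p=725, q=38
i=4: a=3 ⇒ p=2423, q=127
…
i=6: a=8 ⇒ p=27607, q=1447
i=7: a=1 ⇒ p=30755, q=1612
i=8: a=3 ⇒ p=119872, q=6283
i=9: a=2 ⇒ p=270499, q=14178
i=10: a=1 ⇒ p=390371, q=20461
i=11: a=12 ⇒ p=4954951, q=259710
→ (4954951, 259710).  Check: 4954951²=24551539412401, 364·259710²=24551539412400, difference 1.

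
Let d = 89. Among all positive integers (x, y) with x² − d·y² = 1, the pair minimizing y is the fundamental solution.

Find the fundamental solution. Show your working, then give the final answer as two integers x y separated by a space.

500001 53000

√89 = [9; 2,3,3,2,18, …], period ℓ=5 (odd) → k=9
step 0: (9, 1)  from 9·(1,0) + (0,1)
step 1: (19, 2)  from 2·(9,1) + (1,0)
step 2: (66, 7)  from 3·(19,2) + (9,1)
step 3: (217, 23)  from 3·(66,7) + (19,2)
step 4: (500, 53)  from 2·(217,23) + (66,7)
step 5: (9217, 977)  from 18·(500,53) + (217,23)
step 6: (18934, 2007)  from 2·(9217,977) + (500,53)
step 7: (66019, 6998)  from 3·(18934,2007) + (9217,977)
step 8: (216991, 23001)  from 3·(66019,6998) + (18934,2007)
step 9: (500001, 53000)  from 2·(216991,23001) + (66019,6998)
(x₁, y₁) = (500001, 53000);  500001² − 89·53000² = 1 ✓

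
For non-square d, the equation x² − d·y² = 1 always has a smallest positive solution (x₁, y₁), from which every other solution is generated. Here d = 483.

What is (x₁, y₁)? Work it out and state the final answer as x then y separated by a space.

22 1

√483 = [21; 1,42, …], period ℓ=2 (even) → k=1
a_0=21:  p_0=21·1+0=21,  q_0=21·0+1=1
a_1=1:  p_1=1·21+1=22,  q_1=1·1+0=1
→ (22, 1).  Check: 22²=484, 483·1²=483, difference 1.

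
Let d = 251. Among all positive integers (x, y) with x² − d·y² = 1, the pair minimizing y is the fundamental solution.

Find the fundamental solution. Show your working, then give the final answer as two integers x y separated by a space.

3674890 231957

[15; 1,5,2,1,2,…,5,1,30] for √251; ℓ=14 ⇒ convergent index 13
a_0=15:  p_0=15·1+0=15,  q_0=15·0+1=1
a_1=1:  p_1=1·15+1=16,  q_1=1·1+0=1
a_2=5:  p_2=5·16+15=95,  q_2=5·1+1=6
…
a_5=2:  p_5=2·301+206=808,  q_5=2·19+13=51
…
a_9=2:  p_9=2·61043+29563=151649,  q_9=2·3853+1866=9572
a_10=1:  p_10=1·151649+61043=212692,  q_10=1·9572+3853=13425
…
a_12=5:  p_12=5·577033+212692=3097857,  q_12=5·36422+13425=195535
a_13=1:  p_13=1·3097857+577033=3674890,  q_13=1·195535+36422=231957
→ (3674890, 231957).  Check: 3674890²=13504816512100, 251·231957²=13504816512099, difference 1.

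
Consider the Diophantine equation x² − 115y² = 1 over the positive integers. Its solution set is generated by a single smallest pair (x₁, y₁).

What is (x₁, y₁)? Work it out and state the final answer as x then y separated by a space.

[10; 1,2,1,1,1,1,1,2,1,20] for √115; ℓ=10 ⇒ convergent index 9
i=0: a=10 ⇒ p=10, q=1
i=1: a=1 ⇒ p=11, q=1
i=2: a=2 ⇒ p=32, q=3
i=3: a=1 ⇒ p=43, q=4
i=4: a=1 ⇒ p=75, q=7
i=5: a=1 ⇒ p=118, q=11
…
i=7: a=1 ⇒ p=311, q=29
i=8: a=2 ⇒ p=815, q=76
i=9: a=1 ⇒ p=1126, q=105
→ (1126, 105).  Check: 1126²=1267876, 115·105²=1267875, difference 1.

1126 105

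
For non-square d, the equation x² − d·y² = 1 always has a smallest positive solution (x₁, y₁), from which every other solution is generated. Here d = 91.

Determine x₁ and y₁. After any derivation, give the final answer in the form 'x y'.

1574 165

√91 = [9; 1,1,5,1,5,1,1,18, …], period ℓ=8 (even) → k=7
a_0=9:  p_0=9·1+0=9,  q_0=9·0+1=1
a_1=1:  p_1=1·9+1=10,  q_1=1·1+0=1
a_2=1:  p_2=1·10+9=19,  q_2=1·1+1=2
…
a_4=1:  p_4=1·105+19=124,  q_4=1·11+2=13
a_5=5:  p_5=5·124+105=725,  q_5=5·13+11=76
a_6=1:  p_6=1·725+124=849,  q_6=1·76+13=89
a_7=1:  p_7=1·849+725=1574,  q_7=1·89+76=165
(x₁, y₁) = (1574, 165);  1574² − 91·165² = 1 ✓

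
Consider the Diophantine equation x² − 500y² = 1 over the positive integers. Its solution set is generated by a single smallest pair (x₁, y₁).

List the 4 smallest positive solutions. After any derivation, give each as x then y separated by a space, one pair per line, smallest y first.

930249 41602
1730726404001 77400437796
3220013013190122249 144003359718540806
5990827771012465337616001 267917962749548332043592

√500 = [22; 2,1,3,2,1,…,1,2,44, …], period ℓ=14 (even) → k=13
step 0: (22, 1)  from 22·(1,0) + (0,1)
…
step 3: (246, 11)  from 3·(67,3) + (45,2)
…
step 5: (805, 36)  from 1·(559,25) + (246,11)
…
step 9: (30254, 1353)  from 1·(15809,707) + (14445,646)
…
step 12: (335522, 15005)  from 1·(259205,11592) + (76317,3413)
step 13: (930249, 41602)  from 2·(335522,15005) + (259205,11592)
fundamental: x₁=930249, y₁=41602  (since 865363202001 − 500·1730726404 = 1)
k=2:  x_2 = 930249·930249+500·41602·41602 = 1730726404001,  y_2 = 930249·41602+41602·930249 = 77400437796
k=3:  x_3 = 930249·1730726404001+500·41602·77400437796 = 3220013013190122249,  y_3 = 930249·77400437796+41602·1730726404001 = 144003359718540806
k=4:  x_4 = 930249·3220013013190122249+500·41602·144003359718540806 = 5990827771012465337616001,  y_4 = 930249·144003359718540806+41602·3220013013190122249 = 267917962749548332043592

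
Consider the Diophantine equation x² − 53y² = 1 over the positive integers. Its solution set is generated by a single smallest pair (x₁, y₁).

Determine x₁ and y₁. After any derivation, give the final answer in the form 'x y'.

d=53: √d = [7; 3,1,1,3,14] (ℓ=5, odd), read p_9/q_9
a_0=7:  p_0=7·1+0=7,  q_0=7·0+1=1
…
a_2=1:  p_2=1·22+7=29,  q_2=1·3+1=4
a_3=1:  p_3=1·29+22=51,  q_3=1·4+3=7
a_4=3:  p_4=3·51+29=182,  q_4=3·7+4=25
a_5=14:  p_5=14·182+51=2599,  q_5=14·25+7=357
a_6=3:  p_6=3·2599+182=7979,  q_6=3·357+25=1096
a_7=1:  p_7=1·7979+2599=10578,  q_7=1·1096+357=1453
a_8=1:  p_8=1·10578+7979=18557,  q_8=1·1453+1096=2549
a_9=3:  p_9=3·18557+10578=66249,  q_9=3·2549+1453=9100
(x₁, y₁) = (66249, 9100);  66249² − 53·9100² = 1 ✓

66249 9100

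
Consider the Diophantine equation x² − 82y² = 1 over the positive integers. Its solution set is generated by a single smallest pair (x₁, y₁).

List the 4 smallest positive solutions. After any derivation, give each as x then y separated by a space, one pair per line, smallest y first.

√82 → a₀=9, period (18); ℓ=1 odd so k=1
k=0  a_k=9  p_k/q_k = 9/1
k=1  a_k=18  p_k/q_k = 163/18
→ (163, 18).  Check: 163²=26569, 82·18²=26568, difference 1.
n=2: (163,18)∘(163,18) = (163·163+82·18·18, 163·18+18·163) = (53137,5868)
n=3: (53137,5868)∘(163,18) = (163·53137+82·18·5868, 163·5868+18·53137) = (17322499,1912950)
n=4: (17322499,1912950)∘(163,18) = (163·17322499+82·18·1912950, 163·1912950+18·17322499) = (5647081537,623615832)

163 18
53137 5868
17322499 1912950
5647081537 623615832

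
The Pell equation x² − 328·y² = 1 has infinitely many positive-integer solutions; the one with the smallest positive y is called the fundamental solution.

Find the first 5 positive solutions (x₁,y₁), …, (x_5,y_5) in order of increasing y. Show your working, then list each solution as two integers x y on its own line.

163 9
53137 2934
17322499 956475
5647081537 311807916
1840931258563 101648424141

d=328: √d = [18; 9,36] (ℓ=2, even), read p_1/q_1
i=0: a=18 ⇒ p=18, q=1
i=1: a=9 ⇒ p=163, q=9
→ (163, 9).  Check: 163²=26569, 328·9²=26568, difference 1.
n=2: (163,9)∘(163,9) = (163·163+328·9·9, 163·9+9·163) = (53137,2934)
n=3: (53137,2934)∘(163,9) = (163·53137+328·9·2934, 163·2934+9·53137) = (17322499,956475)
n=4: (17322499,956475)∘(163,9) = (163·17322499+328·9·956475, 163·956475+9·17322499) = (5647081537,311807916)
n=5: (5647081537,311807916)∘(163,9) = (163·5647081537+328·9·311807916, 163·311807916+9·5647081537) = (1840931258563,101648424141)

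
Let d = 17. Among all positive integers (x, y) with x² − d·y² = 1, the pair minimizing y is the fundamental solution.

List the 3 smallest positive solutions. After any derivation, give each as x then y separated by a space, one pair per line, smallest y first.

33 8
2177 528
143649 34840

√17 → a₀=4, period (8); ℓ=1 odd so k=1
step 0: (4, 1)  from 4·(1,0) + (0,1)
step 1: (33, 8)  from 8·(4,1) + (1,0)
fundamental: x₁=33, y₁=8  (since 1089 − 17·64 = 1)
(x_2, y_2) = (33·33 + 17·8·8, 33·8 + 8·33) = (2177, 528)
(x_3, y_3) = (33·2177 + 17·8·528, 33·528 + 8·2177) = (143649, 34840)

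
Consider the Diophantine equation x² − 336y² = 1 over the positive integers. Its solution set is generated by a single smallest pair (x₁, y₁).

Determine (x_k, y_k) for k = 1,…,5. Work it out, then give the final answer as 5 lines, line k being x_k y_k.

55 3
6049 330
665335 36297
73180801 3992340
8049222775 439121103

√336 = [18; 3,36, …], period ℓ=2 (even) → k=1
step 0: (18, 1)  from 18·(1,0) + (0,1)
step 1: (55, 3)  from 3·(18,1) + (1,0)
fundamental: x₁=55, y₁=3  (since 3025 − 336·9 = 1)
k=2:  x_2 = 55·55+336·3·3 = 6049,  y_2 = 55·3+3·55 = 330
k=3:  x_3 = 55·6049+336·3·330 = 665335,  y_3 = 55·330+3·6049 = 36297
k=4:  x_4 = 55·665335+336·3·36297 = 73180801,  y_4 = 55·36297+3·665335 = 3992340
k=5:  x_5 = 55·73180801+336·3·3992340 = 8049222775,  y_5 = 55·3992340+3·73180801 = 439121103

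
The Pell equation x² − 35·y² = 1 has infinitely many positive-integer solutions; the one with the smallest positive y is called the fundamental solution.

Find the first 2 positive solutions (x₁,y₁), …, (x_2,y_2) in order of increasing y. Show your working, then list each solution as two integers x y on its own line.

√35 = [5; 1,10, …], period ℓ=2 (even) → k=1
step 0: (5, 1)  from 5·(1,0) + (0,1)
step 1: (6, 1)  from 1·(5,1) + (1,0)
(x₁, y₁) = (6, 1);  6² − 35·1² = 1 ✓
n=2: (6,1)∘(6,1) = (6·6+35·1·1, 6·1+1·6) = (71,12)

6 1
71 12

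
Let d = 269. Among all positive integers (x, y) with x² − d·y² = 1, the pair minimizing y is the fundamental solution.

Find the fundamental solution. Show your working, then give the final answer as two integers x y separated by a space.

√269 = [16; 2,2,32, …], period ℓ=3 (odd) → k=5
k=0  a_k=16  p_k/q_k = 16/1
k=1  a_k=2  p_k/q_k = 33/2
k=2  a_k=2  p_k/q_k = 82/5
k=3  a_k=32  p_k/q_k = 2657/162
k=4  a_k=2  p_k/q_k = 5396/329
k=5  a_k=2  p_k/q_k = 13449/820
(x₁, y₁) = (13449, 820);  13449² − 269·820² = 1 ✓

13449 820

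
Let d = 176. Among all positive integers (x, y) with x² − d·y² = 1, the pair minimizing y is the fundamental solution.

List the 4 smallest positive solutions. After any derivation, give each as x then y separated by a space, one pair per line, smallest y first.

199 15
79201 5970
31521799 2376045
12545596801 945659940

d=176: √d = [13; 3,1,3,26] (ℓ=4, even), read p_3/q_3
i=0: a=13 ⇒ p=13, q=1
…
i=2: a=1 ⇒ p=53, q=4
i=3: a=3 ⇒ p=199, q=15
(x₁, y₁) = (199, 15);  199² − 176·15² = 1 ✓
(x_2, y_2) = (199·199 + 176·15·15, 199·15 + 15·199) = (79201, 5970)
(x_3, y_3) = (199·79201 + 176·15·5970, 199·5970 + 15·79201) = (31521799, 2376045)
(x_4, y_4) = (199·31521799 + 176·15·2376045, 199·2376045 + 15·31521799) = (12545596801, 945659940)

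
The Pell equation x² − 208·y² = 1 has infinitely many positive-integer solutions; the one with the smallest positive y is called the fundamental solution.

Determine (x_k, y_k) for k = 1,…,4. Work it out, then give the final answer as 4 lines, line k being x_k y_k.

√208 → a₀=14, period (2,2,1,2,2,28); ℓ=6 even so k=5
i=0: a=14 ⇒ p=14, q=1
i=1: a=2 ⇒ p=29, q=2
i=2: a=2 ⇒ p=72, q=5
…
i=4: a=2 ⇒ p=274, q=19
i=5: a=2 ⇒ p=649, q=45
→ (649, 45).  Check: 649²=421201, 208·45²=421200, difference 1.
k=2:  x_2 = 649·649+208·45·45 = 842401,  y_2 = 649·45+45·649 = 58410
k=3:  x_3 = 649·842401+208·45·58410 = 1093435849,  y_3 = 649·58410+45·842401 = 75816135
k=4:  x_4 = 649·1093435849+208·45·75816135 = 1419278889601,  y_4 = 649·75816135+45·1093435849 = 98409284820

649 45
842401 58410
1093435849 75816135
1419278889601 98409284820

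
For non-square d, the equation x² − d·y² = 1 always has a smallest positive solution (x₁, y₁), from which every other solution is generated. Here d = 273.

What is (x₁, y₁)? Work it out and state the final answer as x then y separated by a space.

[16; 1,1,10,1,1,32] for √273; ℓ=6 ⇒ convergent index 5
i=0: a=16 ⇒ p=16, q=1
i=1: a=1 ⇒ p=17, q=1
i=2: a=1 ⇒ p=33, q=2
…
i=4: a=1 ⇒ p=380, q=23
i=5: a=1 ⇒ p=727, q=44
fundamental: x₁=727, y₁=44  (since 528529 − 273·1936 = 1)

727 44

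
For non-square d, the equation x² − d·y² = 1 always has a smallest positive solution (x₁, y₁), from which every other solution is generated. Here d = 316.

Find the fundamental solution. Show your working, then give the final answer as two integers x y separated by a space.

12799 720

[17; 1,3,2,8,2,3,1,34] for √316; ℓ=8 ⇒ convergent index 7
a_0=17:  p_0=17·1+0=17,  q_0=17·0+1=1
a_1=1:  p_1=1·17+1=18,  q_1=1·1+0=1
…
a_3=2:  p_3=2·71+18=160,  q_3=2·4+1=9
…
a_5=2:  p_5=2·1351+160=2862,  q_5=2·76+9=161
a_6=3:  p_6=3·2862+1351=9937,  q_6=3·161+76=559
a_7=1:  p_7=1·9937+2862=12799,  q_7=1·559+161=720
→ (12799, 720).  Check: 12799²=163814401, 316·720²=163814400, difference 1.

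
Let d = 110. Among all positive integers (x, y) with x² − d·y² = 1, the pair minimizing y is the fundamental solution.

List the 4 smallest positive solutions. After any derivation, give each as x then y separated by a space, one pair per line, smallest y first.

√110 → a₀=10, period (2,20); ℓ=2 even so k=1
step 0: (10, 1)  from 10·(1,0) + (0,1)
step 1: (21, 2)  from 2·(10,1) + (1,0)
→ (21, 2).  Check: 21²=441, 110·2²=440, difference 1.
(x_2, y_2) = (21·21 + 110·2·2, 21·2 + 2·21) = (881, 84)
(x_3, y_3) = (21·881 + 110·2·84, 21·84 + 2·881) = (36981, 3526)
(x_4, y_4) = (21·36981 + 110·2·3526, 21·3526 + 2·36981) = (1552321, 148008)

21 2
881 84
36981 3526
1552321 148008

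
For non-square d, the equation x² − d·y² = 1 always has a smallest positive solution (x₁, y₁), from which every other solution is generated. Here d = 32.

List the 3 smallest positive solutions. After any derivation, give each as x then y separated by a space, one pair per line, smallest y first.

17 3
577 102
19601 3465

√32 → a₀=5, period (1,1,1,10); ℓ=4 even so k=3
i=0: a=5 ⇒ p=5, q=1
i=1: a=1 ⇒ p=6, q=1
i=2: a=1 ⇒ p=11, q=2
i=3: a=1 ⇒ p=17, q=3
→ (17, 3).  Check: 17²=289, 32·3²=288, difference 1.
(17+3√32)^2 = 577 + 102√32
(17+3√32)^3 = 19601 + 3465√32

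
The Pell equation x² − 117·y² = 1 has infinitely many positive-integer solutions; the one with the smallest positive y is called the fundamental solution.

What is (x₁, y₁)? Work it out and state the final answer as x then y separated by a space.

649 60

d=117: √d = [10; 1,4,2,4,1,20] (ℓ=6, even), read p_5/q_5
a_0=10:  p_0=10·1+0=10,  q_0=10·0+1=1
a_1=1:  p_1=1·10+1=11,  q_1=1·1+0=1
…
a_3=2:  p_3=2·54+11=119,  q_3=2·5+1=11
a_4=4:  p_4=4·119+54=530,  q_4=4·11+5=49
a_5=1:  p_5=1·530+119=649,  q_5=1·49+11=60
(x₁, y₁) = (649, 60);  649² − 117·60² = 1 ✓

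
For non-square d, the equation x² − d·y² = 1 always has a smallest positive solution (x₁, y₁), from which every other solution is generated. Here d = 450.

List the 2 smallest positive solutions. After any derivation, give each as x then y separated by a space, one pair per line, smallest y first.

d=450: √d = [21; 4,1,2,4,2,1,4,42] (ℓ=8, even), read p_7/q_7
step 0: (21, 1)  from 21·(1,0) + (0,1)
…
step 3: (297, 14)  from 2·(106,5) + (85,4)
step 4: (1294, 61)  from 4·(297,14) + (106,5)
…
step 6: (4179, 197)  from 1·(2885,136) + (1294,61)
step 7: (19601, 924)  from 4·(4179,197) + (2885,136)
(x₁, y₁) = (19601, 924);  19601² − 450·924² = 1 ✓
(x_2, y_2) = (19601·19601 + 450·924·924, 19601·924 + 924·19601) = (768398401, 36222648)

19601 924
768398401 36222648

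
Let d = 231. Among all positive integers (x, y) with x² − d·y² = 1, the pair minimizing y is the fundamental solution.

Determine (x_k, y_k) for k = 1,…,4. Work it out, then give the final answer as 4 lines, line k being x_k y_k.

√231 → a₀=15, period (5,30); ℓ=2 even so k=1
k=0  a_k=15  p_k/q_k = 15/1
k=1  a_k=5  p_k/q_k = 76/5
fundamental: x₁=76, y₁=5  (since 5776 − 231·25 = 1)
(76+5√231)^2 = 11551 + 760√231
(76+5√231)^3 = 1755676 + 115515√231
(76+5√231)^4 = 266851201 + 17557520√231

76 5
11551 760
1755676 115515
266851201 17557520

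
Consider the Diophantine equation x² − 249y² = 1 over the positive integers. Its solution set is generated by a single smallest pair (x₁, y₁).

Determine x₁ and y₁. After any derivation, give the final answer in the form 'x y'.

8553815 542076

√249 = [15; 1,3,1,1,5,…,3,1,30, …], period ℓ=16 (even) → k=15
k=0  a_k=15  p_k/q_k = 15/1
…
k=2  a_k=3  p_k/q_k = 63/4
…
k=5  a_k=5  p_k/q_k = 789/50
…
k=10  a_k=1  p_k/q_k = 150586/9543
…
k=14  a_k=3  p_k/q_k = 6669699/422675
k=15  a_k=1  p_k/q_k = 8553815/542076
(x₁, y₁) = (8553815, 542076);  8553815² − 249·542076² = 1 ✓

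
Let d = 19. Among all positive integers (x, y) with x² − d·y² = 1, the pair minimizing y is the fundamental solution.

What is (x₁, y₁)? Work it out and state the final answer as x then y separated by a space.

√19 = [4; 2,1,3,1,2,8, …], period ℓ=6 (even) → k=5
a_0=4:  p_0=4·1+0=4,  q_0=4·0+1=1
a_1=2:  p_1=2·4+1=9,  q_1=2·1+0=2
a_2=1:  p_2=1·9+4=13,  q_2=1·2+1=3
a_3=3:  p_3=3·13+9=48,  q_3=3·3+2=11
a_4=1:  p_4=1·48+13=61,  q_4=1·11+3=14
a_5=2:  p_5=2·61+48=170,  q_5=2·14+11=39
(x₁, y₁) = (170, 39);  170² − 19·39² = 1 ✓

170 39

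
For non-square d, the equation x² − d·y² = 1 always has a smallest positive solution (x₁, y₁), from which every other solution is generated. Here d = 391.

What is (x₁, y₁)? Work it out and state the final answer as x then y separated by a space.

7338680 371133

[19; 1,3,2,2,1,…,3,1,38] for √391; ℓ=16 ⇒ convergent index 15
k=0  a_k=19  p_k/q_k = 19/1
k=1  a_k=1  p_k/q_k = 20/1
k=2  a_k=3  p_k/q_k = 79/4
…
k=4  a_k=2  p_k/q_k = 435/22
…
k=6  a_k=1  p_k/q_k = 1048/53
…
k=8  a_k=19  p_k/q_k = 52519/2656
k=9  a_k=2  p_k/q_k = 107747/5449
…
k=12  a_k=2  p_k/q_k = 696292/35213
…
k=14  a_k=3  p_k/q_k = 5678083/287153
k=15  a_k=1  p_k/q_k = 7338680/371133
(x₁, y₁) = (7338680, 371133);  7338680² − 391·371133² = 1 ✓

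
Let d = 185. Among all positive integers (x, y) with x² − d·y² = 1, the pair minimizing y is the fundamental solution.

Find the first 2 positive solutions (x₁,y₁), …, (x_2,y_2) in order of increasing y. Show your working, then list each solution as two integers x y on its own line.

[13; 1,1,1,1,26] for √185; ℓ=5 ⇒ convergent index 9
k=0  a_k=13  p_k/q_k = 13/1
k=1  a_k=1  p_k/q_k = 14/1
k=2  a_k=1  p_k/q_k = 27/2
k=3  a_k=1  p_k/q_k = 41/3
…
k=7  a_k=1  p_k/q_k = 3686/271
k=8  a_k=1  p_k/q_k = 5563/409
k=9  a_k=1  p_k/q_k = 9249/680
→ (9249, 680).  Check: 9249²=85544001, 185·680²=85544000, difference 1.
n=2: (9249,680)∘(9249,680) = (9249·9249+185·680·680, 9249·680+680·9249) = (171088001,12578640)

9249 680
171088001 12578640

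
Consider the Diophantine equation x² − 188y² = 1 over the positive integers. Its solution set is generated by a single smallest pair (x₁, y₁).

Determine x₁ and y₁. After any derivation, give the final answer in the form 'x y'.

√188 → a₀=13, period (1,2,2,6,2,2,1,26); ℓ=8 even so k=7
i=0: a=13 ⇒ p=13, q=1
…
i=2: a=2 ⇒ p=41, q=3
…
i=6: a=2 ⇒ p=3277, q=239
i=7: a=1 ⇒ p=4607, q=336
→ (4607, 336).  Check: 4607²=21224449, 188·336²=21224448, difference 1.

4607 336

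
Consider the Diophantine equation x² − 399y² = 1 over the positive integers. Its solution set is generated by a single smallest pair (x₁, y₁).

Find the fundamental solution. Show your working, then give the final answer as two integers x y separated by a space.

20 1

√399 → a₀=19, period (1,38); ℓ=2 even so k=1
step 0: (19, 1)  from 19·(1,0) + (0,1)
step 1: (20, 1)  from 1·(19,1) + (1,0)
fundamental: x₁=20, y₁=1  (since 400 − 399·1 = 1)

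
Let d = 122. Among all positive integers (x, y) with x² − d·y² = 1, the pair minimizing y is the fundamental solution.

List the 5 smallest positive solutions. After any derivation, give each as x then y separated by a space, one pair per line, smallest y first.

243 22
118097 10692
57394899 5196290
27893802817 2525386248
13556330774163 1227332520238

√122 → a₀=11, period (22); ℓ=1 odd so k=1
step 0: (11, 1)  from 11·(1,0) + (0,1)
step 1: (243, 22)  from 22·(11,1) + (1,0)
→ (243, 22).  Check: 243²=59049, 122·22²=59048, difference 1.
k=2:  x_2 = 243·243+122·22·22 = 118097,  y_2 = 243·22+22·243 = 10692
k=3:  x_3 = 243·118097+122·22·10692 = 57394899,  y_3 = 243·10692+22·118097 = 5196290
k=4:  x_4 = 243·57394899+122·22·5196290 = 27893802817,  y_4 = 243·5196290+22·57394899 = 2525386248
k=5:  x_5 = 243·27893802817+122·22·2525386248 = 13556330774163,  y_5 = 243·2525386248+22·27893802817 = 1227332520238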